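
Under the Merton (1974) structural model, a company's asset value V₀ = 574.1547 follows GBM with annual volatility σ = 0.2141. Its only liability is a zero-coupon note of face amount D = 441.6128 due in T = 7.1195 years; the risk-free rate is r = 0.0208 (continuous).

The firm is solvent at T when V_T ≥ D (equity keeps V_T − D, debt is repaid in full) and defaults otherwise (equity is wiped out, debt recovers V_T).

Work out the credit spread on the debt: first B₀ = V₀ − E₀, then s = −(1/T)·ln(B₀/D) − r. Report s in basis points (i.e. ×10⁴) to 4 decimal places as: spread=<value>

spread=139.9982

Apply the equity-as-call identities (strike 441.6128, horizon 7.1195 years):
d₁ = [ln(V₀/D) + (r + σ²/2)T] / (σ√T)
   = [ln(574.1547/441.6128) + (0.0208 + 0.5·0.2141²)·7.1195] / (0.2141·√7.1195)
   = [0.262465 + 0.311260] / 0.571270 = 1.004299
d₂ = d₁ − σ√T = 1.004299 − 0.571270 = 0.433029
N(d₁) = 0.842383,  N(d₂) = 0.667503,  e^(−rT) = 0.862357
E₀ = V₀·N(d₁) − D·e^(−rT)·N(d₂)
   = 574.1547·0.842383 − 441.6128·0.862357·0.667503 = 229.454108
B₀ = V₀ − E₀ = 574.1547 − 229.454108 = 344.700592
spread = −(1/T)·ln(B₀/D) − r = −(1/7.1195)·ln(344.700592/441.6128) − 0.0208 = 0.01399982
in basis points: 0.01399982 × 10⁴ = 139.9982 bp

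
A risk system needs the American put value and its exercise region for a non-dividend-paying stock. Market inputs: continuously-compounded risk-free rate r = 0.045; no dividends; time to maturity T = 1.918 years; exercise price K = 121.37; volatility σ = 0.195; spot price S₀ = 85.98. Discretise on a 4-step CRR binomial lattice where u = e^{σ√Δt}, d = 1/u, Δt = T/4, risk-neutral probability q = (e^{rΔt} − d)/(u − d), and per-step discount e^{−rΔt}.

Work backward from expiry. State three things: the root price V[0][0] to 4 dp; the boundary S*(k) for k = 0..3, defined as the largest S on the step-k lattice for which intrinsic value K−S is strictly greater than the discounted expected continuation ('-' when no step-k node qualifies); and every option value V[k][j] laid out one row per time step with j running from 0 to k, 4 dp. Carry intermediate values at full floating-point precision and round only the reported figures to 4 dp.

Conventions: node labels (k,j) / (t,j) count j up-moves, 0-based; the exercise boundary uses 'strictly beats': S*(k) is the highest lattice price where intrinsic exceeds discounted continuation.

price = 35.3900
boundary = 85.9800 98.4102 85.9800 98.4102
tree:
35.3900
46.2501 22.9598
55.7385 35.3900 12.2555
64.0284 46.2501 22.9598 3.8730
71.2712 55.7385 35.3900 8.7326 0.0000

Δt=0.47950, u=1.14457, d=0.87369, q=0.54682, disc=e^(-rΔt)=0.97865
k=4 terminal: V=max(K-S,0) → 71.2712 55.7385 35.3900 8.7326 0.0000
k=3: j=0 S=57.3416 intr=64.0284 cont=61.4376 V=64.0284[EX]; j=1 S=75.1199 intr=46.2501 cont=43.6593 V=46.2501[EX]; j=2 S=98.4102 intr=22.9598 cont=20.3690 V=22.9598[EX]; j=3 S=128.9215 intr=0.0000 cont=3.8730 V=3.8730[hold]  S*(3)=98.4102
k=2: j=0 S=65.6315 intr=55.7385 cont=53.1477 V=55.7385[EX]; j=1 S=85.9800 intr=35.3900 cont=32.7992 V=35.3900[EX]; j=2 S=112.6374 intr=8.7326 cont=12.2555 V=12.2555[hold]  S*(2)=85.9800
k=1: j=0 S=75.1199 intr=46.2501 cont=43.6593 V=46.2501[EX]; j=1 S=98.4102 intr=22.9598 cont=22.2543 V=22.9598[EX]  S*(1)=98.4102
k=0: j=0 S=85.9800 intr=35.3900 cont=32.7992 V=35.3900[EX]  S*(0)=85.9800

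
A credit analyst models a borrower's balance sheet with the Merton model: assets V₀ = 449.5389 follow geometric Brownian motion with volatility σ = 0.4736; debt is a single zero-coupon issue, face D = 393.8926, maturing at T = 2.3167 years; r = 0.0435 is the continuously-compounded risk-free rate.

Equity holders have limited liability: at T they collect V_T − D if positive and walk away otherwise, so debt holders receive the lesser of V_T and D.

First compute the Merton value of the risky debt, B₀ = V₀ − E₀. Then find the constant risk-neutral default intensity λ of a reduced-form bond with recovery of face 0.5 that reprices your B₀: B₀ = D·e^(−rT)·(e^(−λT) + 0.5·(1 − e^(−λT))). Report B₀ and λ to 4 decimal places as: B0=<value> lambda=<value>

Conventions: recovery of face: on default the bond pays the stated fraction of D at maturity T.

B0=283.8619 lambda=0.2247

With assets at 449.5389 and a single debt payment of 393.8926 at 2.3167 years:
d₁ = [ln(V₀/D) + (r + σ²/2)T] / (σ√T)
   = [ln(449.5389/393.8926) + (0.0435 + 0.5·0.4736²)·2.3167] / (0.4736·√2.3167)
   = [0.132144 + 0.360591] / 0.720853 = 0.683544
d₂ = d₁ − σ√T = 0.683544 − 0.720853 = -0.037308
N(d₁) = 0.752869,  N(d₂) = 0.485120,  e^(−rT) = 0.904135
E₀ = V₀·N(d₁) − D·e^(−rT)·N(d₂)
   = 449.5389·0.752869 − 393.8926·0.904135·0.485120 = 165.677036
B₀ = V₀ − E₀ = 449.5389 − 165.677036 = 283.861864
e^(−λT) = (B₀·e^(rT)/D − 0.5)/(1 − 0.5) = (283.8619·1.106029/393.8926 − 0.5)/0.5 = 0.59413808
λ = −ln(0.59413808)/2.3167 = 0.224735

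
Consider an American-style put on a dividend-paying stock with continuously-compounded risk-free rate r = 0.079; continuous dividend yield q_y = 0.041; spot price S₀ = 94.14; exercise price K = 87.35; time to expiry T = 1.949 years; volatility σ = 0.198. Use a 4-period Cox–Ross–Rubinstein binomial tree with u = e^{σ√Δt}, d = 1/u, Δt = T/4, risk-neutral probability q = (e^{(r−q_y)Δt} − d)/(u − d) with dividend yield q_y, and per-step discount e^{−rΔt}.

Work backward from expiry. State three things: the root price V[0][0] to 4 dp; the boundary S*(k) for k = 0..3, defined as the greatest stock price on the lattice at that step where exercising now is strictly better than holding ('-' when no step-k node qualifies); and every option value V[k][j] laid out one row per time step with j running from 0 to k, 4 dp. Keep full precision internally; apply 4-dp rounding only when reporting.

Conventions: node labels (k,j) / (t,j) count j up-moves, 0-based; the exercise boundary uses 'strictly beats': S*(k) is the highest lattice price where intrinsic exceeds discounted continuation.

Δt=0.48725  u=1.14822  d=0.87092  q=0.53289  discount=0.96224
step 4 (expiry): payoffs max(K−S,0) = 33.1901 15.9454 0.0000 0.0000 0.0000
step 3: (k=3,j=0): S=62.1873, K−S=25.1627, hold=23.0942 ⇒ V=25.1627 exercise | (k=3,j=1): S=81.9880, K−S=5.3620, hold=7.1669 ⇒ V=7.1669 continue | (k=3,j=2): S=108.0932, K−S=0.0000, hold=0.0000 ⇒ V=0.0000 continue | (k=3,j=3): S=142.5103, K−S=0.0000, hold=0.0000 ⇒ V=0.0000 continue  boundary S*=62.1873
step 2: (k=2,j=0): S=71.4046, K−S=15.9454, hold=14.9848 ⇒ V=15.9454 exercise | (k=2,j=1): S=94.1400, K−S=0.0000, hold=3.2213 ⇒ V=3.2213 continue | (k=2,j=2): S=124.1144, K−S=0.0000, hold=0.0000 ⇒ V=0.0000 continue  boundary S*=71.4046
step 1: (k=1,j=0): S=81.9880, K−S=5.3620, hold=8.8187 ⇒ V=8.8187 continue | (k=1,j=1): S=108.0932, K−S=0.0000, hold=1.4479 ⇒ V=1.4479 continue  boundary S*=-
step 0: (k=0,j=0): S=94.1400, K−S=0.0000, hold=4.7062 ⇒ V=4.7062 continue  boundary S*=-

price = 4.7062
boundary = - - 71.4046 62.1873
tree:
4.7062
8.8187 1.4479
15.9454 3.2213 0.0000
25.1627 7.1669 0.0000 0.0000
33.1901 15.9454 0.0000 0.0000 0.0000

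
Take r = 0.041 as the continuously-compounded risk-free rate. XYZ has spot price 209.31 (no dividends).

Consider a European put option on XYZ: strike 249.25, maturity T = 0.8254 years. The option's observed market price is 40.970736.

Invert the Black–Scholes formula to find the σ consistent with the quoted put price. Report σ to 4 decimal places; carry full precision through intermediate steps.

sigma = 0.2652

At σ = 0.2652 the Black–Scholes value reproduces the quote:
σ√T = 0.2652·√0.8254 = 0.240938
d₁ = (ln(S/K) + (r+σ²/2)T) / (σ√T) = (ln(209.31/249.25) + (0.041+0.2652²/2)·0.8254) / 0.240938 = (-0.174640 + 0.062867) / 0.240938 = -0.463907
d₂ = d₁ − σ√T = -0.463907 − 0.240938 = -0.704845
e^{−rT} = 0.966725
N(−d₁) = 0.678643,  N(−d₂) = 0.759547
V = K·e^{−rT}·N(−d₂) − S·N(−d₁) = 183.017476 − 142.046740 = 40.970736 (matching the quote); vega is positive throughout, so no other σ reproduces this price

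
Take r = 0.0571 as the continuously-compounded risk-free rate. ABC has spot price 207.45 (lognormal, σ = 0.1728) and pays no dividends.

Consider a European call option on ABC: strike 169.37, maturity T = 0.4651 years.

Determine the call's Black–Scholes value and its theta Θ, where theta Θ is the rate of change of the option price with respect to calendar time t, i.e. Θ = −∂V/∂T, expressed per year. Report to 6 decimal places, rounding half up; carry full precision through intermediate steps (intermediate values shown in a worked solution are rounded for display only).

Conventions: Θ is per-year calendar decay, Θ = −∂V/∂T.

price = 42.731991
Θ = -10.543501

σ√T = 0.1728·√0.4651 = 0.117847
d₁ = (ln(S/K) + (r+σ²/2)T) / (σ√T) = (ln(207.45/169.37) + (0.0571+0.1728²/2)·0.4651) / 0.117847 = (0.202805 + 0.033501) / 0.117847 = 2.005199
d₂ = d₁ − σ√T = 2.005199 − 0.117847 = 1.887352
e^{−rT} = 0.973792
N(d₁) = 0.977529,  N(d₂) = 0.970444
Call price V = S·N(d₁) − K·e^{−rT}·N(d₂) = 202.788413 − 160.056422 = 42.731991
φ(d₁) = (1/√(2π))·e^{−d₁²/2} = 0.053432
Θ = −S·φ(d₁)·σ/(2√T) − r·K·e^{−rT}·N(d₂) = −1.404279 − 9.139222 = -10.543501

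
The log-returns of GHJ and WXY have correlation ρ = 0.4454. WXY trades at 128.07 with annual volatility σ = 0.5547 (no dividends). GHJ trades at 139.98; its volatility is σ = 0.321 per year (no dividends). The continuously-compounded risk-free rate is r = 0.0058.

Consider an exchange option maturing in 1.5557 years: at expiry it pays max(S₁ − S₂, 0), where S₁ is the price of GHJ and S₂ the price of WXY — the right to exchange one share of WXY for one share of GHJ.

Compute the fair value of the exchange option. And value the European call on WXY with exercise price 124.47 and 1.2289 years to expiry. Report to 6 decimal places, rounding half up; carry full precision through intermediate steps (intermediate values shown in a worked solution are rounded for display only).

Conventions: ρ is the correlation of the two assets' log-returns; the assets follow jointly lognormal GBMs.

exchange price = 39.222131
price(WXY call K=124.47) = 32.679601

σ_eff = √(σ₁² + σ₂² − 2ρσ₁σ₂) = √(0.321² + 0.5547² − 2·0.4454·0.321·0.5547) = 0.502114
d₁ = (ln(S₁/S₂) + (q₂ − q₁ + σ_eff²/2)T) / (σ_eff√T) = (ln(139.98/128.07) + (0.0 − 0.0 + 0.126059)·1.5557) / 0.626275 = 0.455124
d₂ = d₁ − σ_eff√T = 0.455124 − 0.626275 = -0.171151
N(d₁) = 0.675490,  N(d₂) = 0.432052
V = S₁·e^{−q₁T}·N(d₁) − S₂·e^{−q₂T}·N(d₂) = 94.555088 − 55.332957 = 39.222131
[vanilla: WXY call K=124.47]
σ√T = 0.5547·√1.2289 = 0.614917
d₁ = (ln(S/K) + (r+σ²/2)T) / (σ√T) = (ln(128.07/124.47) + (0.0058+0.5547²/2)·1.2289) / 0.614917 = (0.028512 + 0.196189) / 0.614917 = 0.365417
d₂ = d₁ − σ√T = 0.365417 − 0.614917 = -0.249500
e^{−rT} = 0.992898
N(d₁) = 0.642600,  N(d₂) = 0.401487
price = S·N(d₁) − K·e^{−rT}·N(d₂) = 82.297788 − 49.618186 = 32.679601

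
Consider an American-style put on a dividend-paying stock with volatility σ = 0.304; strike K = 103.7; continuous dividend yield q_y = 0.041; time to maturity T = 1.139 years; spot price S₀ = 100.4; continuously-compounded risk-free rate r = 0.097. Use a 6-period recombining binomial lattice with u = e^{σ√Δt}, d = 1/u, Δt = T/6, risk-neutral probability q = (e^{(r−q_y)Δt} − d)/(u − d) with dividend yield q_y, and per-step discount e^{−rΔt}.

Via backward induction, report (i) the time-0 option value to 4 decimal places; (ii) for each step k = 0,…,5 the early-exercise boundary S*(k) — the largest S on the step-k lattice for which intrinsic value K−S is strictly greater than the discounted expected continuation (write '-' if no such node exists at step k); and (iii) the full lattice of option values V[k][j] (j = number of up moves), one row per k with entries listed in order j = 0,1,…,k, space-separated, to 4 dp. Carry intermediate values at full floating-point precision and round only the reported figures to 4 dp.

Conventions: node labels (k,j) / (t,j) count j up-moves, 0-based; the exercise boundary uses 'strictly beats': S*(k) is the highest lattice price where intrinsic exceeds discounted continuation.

Δt=0.18983  u=1.14162  d=0.87594  q=0.50716  discount=0.98175
step 6 (expiry): payoffs max(K−S,0) = 58.3483 44.5928 26.6652 3.3000 0.0000 0.0000 0.0000
step 5: (k=5,j=0): S=51.7746, K−S=51.9254, hold=50.4347 ⇒ V=51.9254 exercise | (k=5,j=1): S=67.4782, K−S=36.2218, hold=34.8529 ⇒ V=36.2218 exercise | (k=5,j=2): S=87.9448, K−S=15.7552, hold=14.5450 ⇒ V=15.7552 exercise | (k=5,j=3): S=114.6191, K−S=0.0000, hold=1.5967 ⇒ V=1.5967 continue | (k=5,j=4): S=149.3839, K−S=0.0000, hold=0.0000 ⇒ V=0.0000 continue | (k=5,j=5): S=194.6930, K−S=0.0000, hold=0.0000 ⇒ V=0.0000 continue  boundary S*=87.9448
step 4: (k=4,j=0): S=59.1072, K−S=44.5928, hold=43.1590 ⇒ V=44.5928 exercise | (k=4,j=1): S=77.0348, K−S=26.6652, hold=25.3704 ⇒ V=26.6652 exercise | (k=4,j=2): S=100.4000, K−S=3.3000, hold=8.4181 ⇒ V=8.4181 continue | (k=4,j=3): S=130.8520, K−S=0.0000, hold=0.7726 ⇒ V=0.7726 continue | (k=4,j=4): S=170.5403, K−S=0.0000, hold=0.0000 ⇒ V=0.0000 continue  boundary S*=77.0348
step 3: (k=3,j=0): S=67.4782, K−S=36.2218, hold=34.8529 ⇒ V=36.2218 exercise | (k=3,j=1): S=87.9448, K−S=15.7552, hold=17.0933 ⇒ V=17.0933 continue | (k=3,j=2): S=114.6191, K−S=0.0000, hold=4.4577 ⇒ V=4.4577 continue | (k=3,j=3): S=149.3839, K−S=0.0000, hold=0.3738 ⇒ V=0.3738 continue  boundary S*=67.4782
step 2: (k=2,j=0): S=77.0348, K−S=26.6652, hold=26.0367 ⇒ V=26.6652 exercise | (k=2,j=1): S=100.4000, K−S=3.3000, hold=10.4901 ⇒ V=10.4901 continue | (k=2,j=2): S=130.8520, K−S=0.0000, hold=2.3430 ⇒ V=2.3430 continue  boundary S*=77.0348
step 1: (k=1,j=0): S=87.9448, K−S=15.7552, hold=18.1249 ⇒ V=18.1249 continue | (k=1,j=1): S=114.6191, K−S=0.0000, hold=6.2422 ⇒ V=6.2422 continue  boundary S*=-
step 0: (k=0,j=0): S=100.4000, K−S=3.3000, hold=11.8777 ⇒ V=11.8777 continue  boundary S*=-

price = 11.8777
boundary = - - 77.0348 67.4782 77.0348 87.9448
tree:
11.8777
18.1249 6.2422
26.6652 10.4901 2.3430
36.2218 17.0933 4.4577 0.3738
44.5928 26.6652 8.4181 0.7726 0.0000
51.9254 36.2218 15.7552 1.5967 0.0000 0.0000
58.3483 44.5928 26.6652 3.3000 0.0000 0.0000 0.0000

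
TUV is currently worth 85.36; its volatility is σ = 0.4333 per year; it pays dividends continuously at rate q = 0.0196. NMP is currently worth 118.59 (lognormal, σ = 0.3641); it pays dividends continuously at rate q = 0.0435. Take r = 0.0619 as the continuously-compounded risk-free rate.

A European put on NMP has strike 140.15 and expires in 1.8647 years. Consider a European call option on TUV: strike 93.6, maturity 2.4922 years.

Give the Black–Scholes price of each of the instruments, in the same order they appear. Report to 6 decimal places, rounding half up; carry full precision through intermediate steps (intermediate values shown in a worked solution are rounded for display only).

[NMP put K=140.15]
σ√T = 0.3641·√1.8647 = 0.497193
d₁ = (ln(S/K) + (r−q+σ²/2)T) / (σ√T) = (ln(118.59/140.15) + (0.0619−0.0435+0.3641²/2)·1.8647) / 0.497193 = (-0.167041 + 0.157911) / 0.497193 = -0.018363
d₂ = d₁ − σ√T = -0.018363 − 0.497193 = -0.515556
e^{−rT} = 0.890987
e^{−qT} = 0.922088
N(−d₁) = 0.507325,  N(−d₂) = 0.696918
price = K·e^{−rT}·N(−d₂) − S·e^{−qT}·N(−d₁) = 87.025455 − 55.476261 = 31.549194
[TUV call K=93.6]
σ√T = 0.4333·√2.4922 = 0.684038
d₁ = (ln(S/K) + (r−q+σ²/2)T) / (σ√T) = (ln(85.36/93.6) + (0.0619−0.0196+0.4333²/2)·2.4922) / 0.684038 = (-0.092153 + 0.339374) / 0.684038 = 0.361414
d₂ = d₁ − σ√T = 0.361414 − 0.684038 = -0.322623
e^{−rT} = 0.857043
e^{−qT} = 0.952327
N(d₁) = 0.641105,  N(d₂) = 0.373490
price = S·e^{−qT}·N(d₁) − K·e^{−rT}·N(d₂) = 52.115830 − 29.961098 = 22.154732

price(NMP put K=140.15) = 31.549194
price(TUV call K=93.6) = 22.154732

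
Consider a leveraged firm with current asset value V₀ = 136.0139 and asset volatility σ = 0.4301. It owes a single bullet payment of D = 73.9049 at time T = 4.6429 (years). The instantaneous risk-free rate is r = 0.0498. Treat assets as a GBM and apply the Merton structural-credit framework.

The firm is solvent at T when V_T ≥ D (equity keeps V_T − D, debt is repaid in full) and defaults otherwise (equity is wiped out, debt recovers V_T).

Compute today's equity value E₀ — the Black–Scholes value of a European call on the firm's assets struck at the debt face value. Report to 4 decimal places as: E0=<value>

E0=85.0407

Apply the equity-as-call identities (strike 73.9049, horizon 4.6429 years):
d₁ = [ln(V₀/D) + (r + σ²/2)T] / (σ√T)
   = [ln(136.0139/73.9049) + (0.0498 + 0.5·0.4301²)·4.6429] / (0.4301·√4.6429)
   = [0.609978 + 0.660652] / 0.926753 = 1.371056
d₂ = d₁ − σ√T = 1.371056 − 0.926753 = 0.444302
N(d₁) = 0.914821,  N(d₂) = 0.671588,  e^(−rT) = 0.793568
E₀ = V₀·N(d₁) − D·e^(−rT)·N(d₂)
   = 136.0139·0.914821 − 73.9049·0.793568·0.671588 = 85.040740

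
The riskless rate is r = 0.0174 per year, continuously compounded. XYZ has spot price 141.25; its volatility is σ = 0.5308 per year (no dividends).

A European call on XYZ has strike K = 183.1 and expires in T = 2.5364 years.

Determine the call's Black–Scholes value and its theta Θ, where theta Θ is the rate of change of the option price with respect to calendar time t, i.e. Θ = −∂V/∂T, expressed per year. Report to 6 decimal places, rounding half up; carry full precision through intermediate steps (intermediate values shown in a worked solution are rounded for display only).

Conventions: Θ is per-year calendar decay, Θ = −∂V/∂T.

price = 36.408264
Θ = -10.018327

σ√T = 0.5308·√2.5364 = 0.845356
d₁ = (ln(S/K) + (r+σ²/2)T) / (σ√T) = (ln(141.25/183.1) + (0.0174+0.5308²/2)·2.5364) / 0.845356 = (-0.259501 + 0.401447) / 0.845356 = 0.167913
d₂ = d₁ − σ√T = 0.167913 − 0.845356 = -0.677444
e^{−rT} = 0.956826
N(d₁) = 0.566674,  N(d₂) = 0.249062
Call price V = S·N(d₁) − K·e^{−rT}·N(d₂) = 80.042695 − 43.634431 = 36.408264
φ(d₁) = (1/√(2π))·e^{−d₁²/2} = 0.393358
Θ = −S·φ(d₁)·σ/(2√T) − r·K·e^{−rT}·N(d₂) = −9.259087 − 0.759239 = -10.018327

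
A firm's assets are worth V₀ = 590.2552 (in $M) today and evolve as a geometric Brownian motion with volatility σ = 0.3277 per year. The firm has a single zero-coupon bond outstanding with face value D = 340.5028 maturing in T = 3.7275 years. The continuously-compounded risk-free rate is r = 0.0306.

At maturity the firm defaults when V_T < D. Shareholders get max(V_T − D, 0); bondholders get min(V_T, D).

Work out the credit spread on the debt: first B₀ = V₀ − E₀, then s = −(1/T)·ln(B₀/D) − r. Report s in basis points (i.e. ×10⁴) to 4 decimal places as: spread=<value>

spread=179.3015

Equity is a call on the firm's assets struck at D = 340.5028:
d₁ = [ln(V₀/D) + (r + σ²/2)T] / (σ√T)
   = [ln(590.2552/340.5028) + (0.0306 + 0.5·0.3277²)·3.7275] / (0.3277·√3.7275)
   = [0.550132 + 0.314205] / 0.632682 = 1.366147
d₂ = d₁ − σ√T = 1.366147 − 0.632682 = 0.733465
N(d₁) = 0.914054,  N(d₂) = 0.768363,  e^(−rT) = 0.892203
E₀ = V₀·N(d₁) − D·e^(−rT)·N(d₂)
   = 590.2552·0.914054 − 340.5028·0.892203·0.768363 = 306.098113
B₀ = V₀ − E₀ = 590.2552 − 306.098113 = 284.157087
spread = −(1/T)·ln(B₀/D) − r = −(1/3.7275)·ln(284.157087/340.5028) − 0.0306 = 0.01793015
in basis points: 0.01793015 × 10⁴ = 179.3015 bp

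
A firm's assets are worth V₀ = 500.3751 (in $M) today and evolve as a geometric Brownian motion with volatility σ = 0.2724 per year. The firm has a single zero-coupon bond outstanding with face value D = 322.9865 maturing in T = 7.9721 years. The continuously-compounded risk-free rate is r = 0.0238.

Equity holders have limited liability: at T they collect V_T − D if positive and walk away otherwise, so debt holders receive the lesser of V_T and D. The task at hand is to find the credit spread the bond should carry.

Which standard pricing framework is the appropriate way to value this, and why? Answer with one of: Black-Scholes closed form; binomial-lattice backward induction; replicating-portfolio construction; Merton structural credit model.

Key observation: the asked-for credit quantity lives on the firm's capital structure — asset value, asset volatility, debt face 322.9865 — which is the structural model's domain.

framework: Merton structural credit model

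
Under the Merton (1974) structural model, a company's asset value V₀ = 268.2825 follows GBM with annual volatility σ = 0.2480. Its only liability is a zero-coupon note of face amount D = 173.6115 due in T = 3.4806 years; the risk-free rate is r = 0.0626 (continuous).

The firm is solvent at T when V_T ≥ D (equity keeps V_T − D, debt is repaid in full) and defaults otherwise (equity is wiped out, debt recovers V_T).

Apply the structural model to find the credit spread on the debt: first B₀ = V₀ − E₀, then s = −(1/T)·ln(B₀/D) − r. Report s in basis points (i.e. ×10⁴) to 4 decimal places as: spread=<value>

spread=65.3623

Work the structural quantities from V₀ = 268.2825 against face 173.6115:
d₁ = [ln(V₀/D) + (r + σ²/2)T] / (σ√T)
   = [ln(268.2825/173.6115) + (0.0626 + 0.5·0.2480²)·3.4806] / (0.2480·√3.4806)
   = [0.435220 + 0.324921] / 0.462678 = 1.642917
d₂ = d₁ − σ√T = 1.642917 − 0.462678 = 1.180239
N(d₁) = 0.949800,  N(d₂) = 0.881047,  e^(−rT) = 0.804217
E₀ = V₀·N(d₁) − D·e^(−rT)·N(d₂)
   = 268.2825·0.949800 − 173.6115·0.804217·0.881047 = 131.801626
B₀ = V₀ − E₀ = 268.2825 − 131.801626 = 136.480874
spread = −(1/T)·ln(B₀/D) − r = −(1/3.4806)·ln(136.480874/173.6115) − 0.0626 = 0.00653623
in basis points: 0.00653623 × 10⁴ = 65.3623 bp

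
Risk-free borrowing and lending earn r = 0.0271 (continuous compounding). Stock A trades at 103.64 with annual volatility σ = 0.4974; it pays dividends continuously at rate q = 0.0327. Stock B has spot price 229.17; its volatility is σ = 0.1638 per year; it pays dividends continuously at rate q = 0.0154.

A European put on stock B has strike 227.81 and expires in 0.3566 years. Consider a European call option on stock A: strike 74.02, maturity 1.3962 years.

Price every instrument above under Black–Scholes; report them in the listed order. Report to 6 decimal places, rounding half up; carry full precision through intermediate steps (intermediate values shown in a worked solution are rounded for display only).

price(stock B put K=227.81) = 7.744856
price(stock A call K=74.02) = 36.434907

[stock B put K=227.81]
σ√T = 0.1638·√0.3566 = 0.097815
d₁ = (ln(S/K) + (r−q+σ²/2)T) / (σ√T) = (ln(229.17/227.81) + (0.0271−0.0154+0.1638²/2)·0.3566) / 0.097815 = (0.005952 + 0.008956) / 0.097815 = 0.152413
d₂ = d₁ − σ√T = 0.152413 − 0.097815 = 0.054598
e^{−rT} = 0.990383
e^{−qT} = 0.994523
N(−d₁) = 0.439431,  N(−d₂) = 0.478229
price = K·e^{−rT}·N(−d₂) − S·e^{−qT}·N(−d₁) = 107.897671 − 100.152815 = 7.744856
[stock A call K=74.02]
σ√T = 0.4974·√1.3962 = 0.587732
d₁ = (ln(S/K) + (r−q+σ²/2)T) / (σ√T) = (ln(103.64/74.02) + (0.0271−0.0327+0.4974²/2)·1.3962) / 0.587732 = (0.336588 + 0.164896) / 0.587732 = 0.853252
d₂ = d₁ − σ√T = 0.853252 − 0.587732 = 0.265520
e^{−rT} = 0.962870
e^{−qT} = 0.955371
N(d₁) = 0.803240,  N(d₂) = 0.604696
price = S·e^{−qT}·N(d₁) − K·e^{−rT}·N(d₂) = 79.532540 − 43.097633 = 36.434907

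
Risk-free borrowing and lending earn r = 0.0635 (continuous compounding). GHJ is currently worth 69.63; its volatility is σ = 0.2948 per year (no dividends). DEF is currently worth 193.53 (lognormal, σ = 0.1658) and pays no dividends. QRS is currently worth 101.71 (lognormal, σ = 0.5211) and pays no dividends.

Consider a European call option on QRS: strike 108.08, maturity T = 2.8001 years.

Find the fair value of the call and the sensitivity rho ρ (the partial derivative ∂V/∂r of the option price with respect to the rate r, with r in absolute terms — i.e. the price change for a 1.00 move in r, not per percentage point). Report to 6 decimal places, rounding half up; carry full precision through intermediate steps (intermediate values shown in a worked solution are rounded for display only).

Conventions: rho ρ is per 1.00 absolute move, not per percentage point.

σ√T = 0.5211·√2.8001 = 0.871983
d₁ = (ln(S/K) + (r+σ²/2)T) / (σ√T) = (ln(101.71/108.08) + (0.0635+0.5211²/2)·2.8001) / 0.871983 = (-0.060746 + 0.557983) / 0.871983 = 0.570237
d₂ = d₁ − σ√T = 0.570237 − 0.871983 = -0.301745
e^{−rT} = 0.837105
N(d₁) = 0.715742,  N(d₂) = 0.381423
Call price V = S·N(d₁) − K·e^{−rT}·N(d₂) = 72.798085 − 34.508976 = 38.289109
ρ = K·T·e^{−rT}·N(d₂) = 96.628583

price = 38.289109
ρ = 96.628583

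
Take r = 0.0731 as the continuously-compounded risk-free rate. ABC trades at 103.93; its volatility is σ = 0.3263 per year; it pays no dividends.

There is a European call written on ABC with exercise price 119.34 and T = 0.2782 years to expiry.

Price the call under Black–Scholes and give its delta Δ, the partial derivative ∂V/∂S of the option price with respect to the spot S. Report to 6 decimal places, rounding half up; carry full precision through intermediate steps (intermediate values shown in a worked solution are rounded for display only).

σ√T = 0.3263·√0.2782 = 0.172106
d₁ = (ln(S/K) + (r+σ²/2)T) / (σ√T) = (ln(103.93/119.34) + (0.0731+0.3263²/2)·0.2782) / 0.172106 = (-0.138259 + 0.035147) / 0.172106 = -0.599122
d₂ = d₁ − σ√T = -0.599122 − 0.172106 = -0.771227
e^{−rT} = 0.979869
N(d₁) = 0.274546,  N(d₂) = 0.220286
Call price V = S·N(d₁) − K·e^{−rT}·N(d₂) = 28.533555 − 25.759715 = 2.773840
Δ = N(d₁) = 0.274546

price = 2.773840
Δ = 0.274546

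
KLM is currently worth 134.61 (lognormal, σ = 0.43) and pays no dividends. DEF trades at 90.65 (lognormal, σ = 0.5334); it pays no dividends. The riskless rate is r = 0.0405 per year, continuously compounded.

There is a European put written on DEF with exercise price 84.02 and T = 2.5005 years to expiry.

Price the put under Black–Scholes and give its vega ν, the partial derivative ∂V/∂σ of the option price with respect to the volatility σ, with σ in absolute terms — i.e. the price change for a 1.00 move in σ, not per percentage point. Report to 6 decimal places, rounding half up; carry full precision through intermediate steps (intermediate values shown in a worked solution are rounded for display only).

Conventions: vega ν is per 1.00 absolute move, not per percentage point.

σ√T = 0.5334·√2.5005 = 0.843464
d₁ = (ln(S/K) + (r+σ²/2)T) / (σ√T) = (ln(90.65/84.02) + (0.0405+0.5334²/2)·2.5005) / 0.843464 = (0.075951 + 0.456986) / 0.843464 = 0.631843
d₂ = d₁ − σ√T = 0.631843 − 0.843464 = -0.211621
e^{−rT} = 0.903689
N(−d₁) = 0.263745,  N(−d₂) = 0.583798
Put price V = K·e^{−rT}·N(−d₂) − S·N(−d₁) = 44.326609 − 23.908453 = 20.418156
φ(d₁) = (1/√(2π))·e^{−d₁²/2} = 0.326753
ν = S·φ(d₁)·√T = 46.838233

price = 20.418156
ν = 46.838233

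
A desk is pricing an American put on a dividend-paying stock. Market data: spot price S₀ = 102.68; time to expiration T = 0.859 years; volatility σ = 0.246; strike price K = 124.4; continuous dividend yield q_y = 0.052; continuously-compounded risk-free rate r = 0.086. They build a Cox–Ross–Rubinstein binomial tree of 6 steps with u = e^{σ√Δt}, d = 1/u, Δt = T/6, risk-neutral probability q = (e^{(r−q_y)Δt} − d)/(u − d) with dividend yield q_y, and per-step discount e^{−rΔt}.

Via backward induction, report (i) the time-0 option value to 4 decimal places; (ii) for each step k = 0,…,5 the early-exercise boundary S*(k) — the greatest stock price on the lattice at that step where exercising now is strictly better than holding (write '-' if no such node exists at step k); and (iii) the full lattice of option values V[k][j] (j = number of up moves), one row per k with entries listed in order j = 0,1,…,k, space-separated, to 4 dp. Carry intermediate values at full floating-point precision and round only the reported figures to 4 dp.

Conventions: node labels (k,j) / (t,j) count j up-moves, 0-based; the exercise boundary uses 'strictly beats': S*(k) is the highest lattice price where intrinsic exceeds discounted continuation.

price = 22.5032
boundary = - 93.5539 85.2389 93.5539 102.6800 112.6964
tree:
22.5032
30.8461 14.8114
39.1611 21.9039 8.1662
46.7371 30.8461 13.6051 2.9916
53.6397 39.1611 21.7200 5.9197 0.1712
59.9289 46.7371 30.8461 11.7036 0.3487 0.0000
65.6590 53.6397 39.1611 21.7200 0.7101 0.0000 0.0000

Δt=0.14317, u=1.09755, d=0.91112, q=0.50292, disc=e^(-rΔt)=0.98776
k=6 terminal: V=max(K-S,0) → 65.6590 53.6397 39.1611 21.7200 0.7101 0.0000 0.0000
k=5: j=0 S=64.4711 intr=59.9289 cont=58.8848 V=59.9289[EX]; j=1 S=77.6629 intr=46.7371 cont=45.7909 V=46.7371[EX]; j=2 S=93.5539 intr=30.8461 cont=30.0178 V=30.8461[EX]; j=3 S=112.6964 intr=11.7036 cont=11.0172 V=11.7036[EX]; j=4 S=135.7557 intr=0.0000 cont=0.3487 V=0.3487[hold]; j=5 S=163.5334 intr=0.0000 cont=0.0000 V=0.0000[hold]  S*(5)=112.6964
k=4: j=0 S=70.7603 intr=53.6397 cont=52.6423 V=53.6397[EX]; j=1 S=85.2389 intr=39.1611 cont=38.2711 V=39.1611[EX]; j=2 S=102.6800 intr=21.7200 cont=20.9593 V=21.7200[EX]; j=3 S=123.6899 intr=0.7101 cont=5.9197 V=5.9197[hold]; j=4 S=148.9986 intr=0.0000 cont=0.1712 V=0.1712[hold]  S*(4)=102.6800
k=3: j=0 S=77.6629 intr=46.7371 cont=45.7909 V=46.7371[EX]; j=1 S=93.5539 intr=30.8461 cont=30.0178 V=30.8461[EX]; j=2 S=112.6964 intr=11.7036 cont=13.6051 V=13.6051[hold]; j=3 S=135.7557 intr=0.0000 cont=2.9916 V=2.9916[hold]  S*(3)=93.5539
k=2: j=0 S=85.2389 intr=39.1611 cont=38.2711 V=39.1611[EX]; j=1 S=102.6800 intr=21.7200 cont=21.9039 V=21.9039[hold]; j=2 S=123.6899 intr=0.7101 cont=8.1662 V=8.1662[hold]  S*(2)=85.2389
k=1: j=0 S=93.5539 intr=30.8461 cont=30.1091 V=30.8461[EX]; j=1 S=112.6964 intr=11.7036 cont=14.8114 V=14.8114[hold]  S*(1)=93.5539
k=0: j=0 S=102.6800 intr=21.7200 cont=22.5032 V=22.5032[hold]  S*(0)=-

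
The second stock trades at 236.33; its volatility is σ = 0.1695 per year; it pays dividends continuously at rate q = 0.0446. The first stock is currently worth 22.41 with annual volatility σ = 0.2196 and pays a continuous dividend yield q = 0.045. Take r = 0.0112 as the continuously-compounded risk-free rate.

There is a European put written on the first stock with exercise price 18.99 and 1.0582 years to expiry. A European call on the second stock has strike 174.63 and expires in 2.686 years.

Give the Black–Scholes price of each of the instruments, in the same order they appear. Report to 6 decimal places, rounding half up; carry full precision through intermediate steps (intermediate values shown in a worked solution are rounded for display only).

price(the first stock put K=18.99) = 0.792178
price(the second stock call K=174.63) = 46.834201

[the first stock put K=18.99]
σ√T = 0.2196·√1.0582 = 0.225900
d₁ = (ln(S/K) + (r−q+σ²/2)T) / (σ√T) = (ln(22.41/18.99) + (0.0112−0.045+0.2196²/2)·1.0582) / 0.225900 = (0.165595 − 0.010252) / 0.225900 = 0.687663
d₂ = d₁ − σ√T = 0.687663 − 0.225900 = 0.461763
e^{−rT} = 0.988218
e^{−qT} = 0.953497
N(−d₁) = 0.245833,  N(−d₂) = 0.322126
price = K·e^{−rT}·N(−d₂) − S·e^{−qT}·N(−d₁) = 6.045096 − 5.252918 = 0.792178
[the second stock call K=174.63]
σ√T = 0.1695·√2.686 = 0.277794
d₁ = (ln(S/K) + (r−q+σ²/2)T) / (σ√T) = (ln(236.33/174.63) + (0.0112−0.0446+0.1695²/2)·2.686) / 0.277794 = (0.302560 − 0.051128) / 0.277794 = 0.905103
d₂ = d₁ − σ√T = 0.905103 − 0.277794 = 0.627309
e^{−rT} = 0.970365
e^{−qT} = 0.887102
N(d₁) = 0.817295,  N(d₂) = 0.734772
price = S·e^{−qT}·N(d₁) − K·e^{−rT}·N(d₂) = 171.344776 − 124.510574 = 46.834201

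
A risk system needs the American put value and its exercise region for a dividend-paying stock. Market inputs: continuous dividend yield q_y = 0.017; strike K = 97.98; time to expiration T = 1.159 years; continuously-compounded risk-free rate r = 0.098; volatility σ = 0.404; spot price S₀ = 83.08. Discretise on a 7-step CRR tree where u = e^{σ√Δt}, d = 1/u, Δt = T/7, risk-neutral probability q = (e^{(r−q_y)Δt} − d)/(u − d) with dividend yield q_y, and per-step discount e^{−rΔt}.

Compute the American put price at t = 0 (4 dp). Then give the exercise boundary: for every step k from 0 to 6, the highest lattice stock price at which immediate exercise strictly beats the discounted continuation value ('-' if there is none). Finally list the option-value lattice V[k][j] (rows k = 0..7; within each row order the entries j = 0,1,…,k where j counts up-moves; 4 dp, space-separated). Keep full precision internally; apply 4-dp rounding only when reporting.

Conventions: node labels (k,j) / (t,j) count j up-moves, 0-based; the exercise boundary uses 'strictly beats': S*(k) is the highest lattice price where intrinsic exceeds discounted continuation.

price = 19.6535
boundary = - - 59.8012 70.4860 59.8012 70.4860 83.0800
tree:
19.6535
27.9121 12.0340
38.1788 18.5536 5.9050
47.2440 27.4940 10.2160 1.7851
54.9350 38.1788 17.1418 3.6211 0.0067
61.4601 47.2440 27.4940 7.3454 0.0135 0.0000
66.9961 54.9350 38.1788 14.9000 0.0275 0.0000 0.0000
71.6929 61.4601 47.2440 27.4940 0.0558 0.0000 0.0000 0.0000

Δt=0.16557  u=1.17867  d=0.84841  q=0.49988  discount=0.98390
step 7 (expiry): payoffs max(K−S,0) = 71.6929 61.4601 47.2440 27.4940 0.0558 0.0000 0.0000 0.0000
step 6: (k=6,j=0): S=30.9839, K−S=66.9961, hold=65.5062 ⇒ V=66.9961 exercise | (k=6,j=1): S=43.0450, K−S=54.9350, hold=53.4790 ⇒ V=54.9350 exercise | (k=6,j=2): S=59.8012, K−S=38.1788, hold=36.7699 ⇒ V=38.1788 exercise | (k=6,j=3): S=83.0800, K−S=14.9000, hold=13.5565 ⇒ V=14.9000 exercise | (k=6,j=4): S=115.4206, K−S=0.0000, hold=0.0275 ⇒ V=0.0275 continue | (k=6,j=5): S=160.3505, K−S=0.0000, hold=0.0000 ⇒ V=0.0000 continue | (k=6,j=6): S=222.7703, K−S=0.0000, hold=0.0000 ⇒ V=0.0000 continue  boundary S*=83.0800
step 5: (k=5,j=0): S=36.5199, K−S=61.4601, hold=59.9858 ⇒ V=61.4601 exercise | (k=5,j=1): S=50.7360, K−S=47.2440, hold=45.8096 ⇒ V=47.2440 exercise | (k=5,j=2): S=70.4860, K−S=27.4940, hold=26.1151 ⇒ V=27.4940 exercise | (k=5,j=3): S=97.9242, K−S=0.0558, hold=7.3454 ⇒ V=7.3454 continue | (k=5,j=4): S=136.0432, K−S=0.0000, hold=0.0135 ⇒ V=0.0135 continue | (k=5,j=5): S=189.0008, K−S=0.0000, hold=0.0000 ⇒ V=0.0000 continue  boundary S*=70.4860
step 4: (k=4,j=0): S=43.0450, K−S=54.9350, hold=53.4790 ⇒ V=54.9350 exercise | (k=4,j=1): S=59.8012, K−S=38.1788, hold=36.7699 ⇒ V=38.1788 exercise | (k=4,j=2): S=83.0800, K−S=14.9000, hold=17.1418 ⇒ V=17.1418 continue | (k=4,j=3): S=115.4206, K−S=0.0000, hold=3.6211 ⇒ V=3.6211 continue | (k=4,j=4): S=160.3505, K−S=0.0000, hold=0.0067 ⇒ V=0.0067 continue  boundary S*=59.8012
step 3: (k=3,j=0): S=50.7360, K−S=47.2440, hold=45.8096 ⇒ V=47.2440 exercise | (k=3,j=1): S=70.4860, K−S=27.4940, hold=27.2177 ⇒ V=27.4940 exercise | (k=3,j=2): S=97.9242, K−S=0.0558, hold=10.2160 ⇒ V=10.2160 continue | (k=3,j=3): S=136.0432, K−S=0.0000, hold=1.7851 ⇒ V=1.7851 continue  boundary S*=70.4860
step 2: (k=2,j=0): S=59.8012, K−S=38.1788, hold=36.7699 ⇒ V=38.1788 exercise | (k=2,j=1): S=83.0800, K−S=14.9000, hold=18.5536 ⇒ V=18.5536 continue | (k=2,j=2): S=115.4206, K−S=0.0000, hold=5.9050 ⇒ V=5.9050 continue  boundary S*=59.8012
step 1: (k=1,j=0): S=70.4860, K−S=27.4940, hold=27.9121 ⇒ V=27.9121 continue | (k=1,j=1): S=97.9242, K−S=0.0558, hold=12.0340 ⇒ V=12.0340 continue  boundary S*=-
step 0: (k=0,j=0): S=83.0800, K−S=14.9000, hold=19.6535 ⇒ V=19.6535 continue  boundary S*=-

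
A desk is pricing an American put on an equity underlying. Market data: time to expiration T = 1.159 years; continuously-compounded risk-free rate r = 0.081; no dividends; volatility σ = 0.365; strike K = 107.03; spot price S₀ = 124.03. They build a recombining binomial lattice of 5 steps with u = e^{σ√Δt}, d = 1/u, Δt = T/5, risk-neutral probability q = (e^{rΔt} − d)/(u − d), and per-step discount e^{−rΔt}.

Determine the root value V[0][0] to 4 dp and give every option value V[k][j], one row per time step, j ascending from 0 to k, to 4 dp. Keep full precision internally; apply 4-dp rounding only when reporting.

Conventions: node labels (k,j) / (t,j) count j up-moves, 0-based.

price = 7.5657
tree:
7.5657
12.9205 2.6985
21.3842 5.2636 0.3327
33.8202 10.2226 0.6915 0.0000
45.6185 19.7553 1.4375 0.0000 0.0000
55.5154 33.8202 2.9883 0.0000 0.0000 0.0000

Δt=0.23180, u=1.19212, d=0.83884, q=0.50983, disc=e^(-rΔt)=0.98140
k=5 terminal: V=max(K-S,0) → 55.5154 33.8202 2.9883 0.0000 0.0000 0.0000
k=4: j=0 S=61.4115 intr=45.6185 cont=43.6276 V=45.6185[EX]; j=1 S=87.2747 intr=19.7553 cont=17.7645 V=19.7553[EX]; j=2 S=124.0300 intr=0.0000 cont=1.4375 V=1.4375[hold]; j=3 S=176.2646 intr=0.0000 cont=0.0000 V=0.0000[hold]; j=4 S=250.4976 intr=0.0000 cont=0.0000 V=0.0000[hold]
k=3: j=0 S=73.2098 intr=33.8202 cont=31.8294 V=33.8202[EX]; j=1 S=104.0417 intr=2.9883 cont=10.2226 V=10.2226[hold]; j=2 S=147.8584 intr=0.0000 cont=0.6915 V=0.6915[hold]; j=3 S=210.1282 intr=0.0000 cont=0.0000 V=0.0000[hold]
k=2: j=0 S=87.2747 intr=19.7553 cont=21.3842 V=21.3842[hold]; j=1 S=124.0300 intr=0.0000 cont=5.2636 V=5.2636[hold]; j=2 S=176.2646 intr=0.0000 cont=0.3327 V=0.3327[hold]
k=1: j=0 S=104.0417 intr=2.9883 cont=12.9205 V=12.9205[hold]; j=1 S=147.8584 intr=0.0000 cont=2.6985 V=2.6985[hold]
k=0: j=0 S=124.0300 intr=0.0000 cont=7.5657 V=7.5657[hold]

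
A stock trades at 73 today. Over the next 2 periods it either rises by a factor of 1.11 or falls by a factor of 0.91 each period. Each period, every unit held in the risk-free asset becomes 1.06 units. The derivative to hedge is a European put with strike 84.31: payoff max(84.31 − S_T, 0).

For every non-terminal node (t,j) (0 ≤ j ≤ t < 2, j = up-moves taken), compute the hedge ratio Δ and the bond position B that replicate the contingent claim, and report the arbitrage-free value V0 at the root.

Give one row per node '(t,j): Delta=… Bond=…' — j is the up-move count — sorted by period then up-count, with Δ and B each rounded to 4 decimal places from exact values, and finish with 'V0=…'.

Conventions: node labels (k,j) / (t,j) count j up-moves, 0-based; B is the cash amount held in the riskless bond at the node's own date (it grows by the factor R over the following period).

Since d<R<u, set p* = (R−d)/(u−d) = 0.7500; price each node as the discounted p*-expectation of its children.
Terminal payoffs: V(2,0)=23.8587, V(2,1)=10.5727, V(2,2)=0.0000
Node (1,0) S=66.4300: V=(p*·10.5727+(1−p*)·23.8587)/1.06=13.1077; Δ=(10.5727−23.8587)/(73.7373−60.4513)=-1.0000; B=V−Δ·S=79.5377
Node (1,1) S=81.0300: V=(p*·0.0000+(1−p*)·10.5727)/1.06=2.4936; Δ=(0.0000−10.5727)/(89.9433−73.7373)=-0.6524; B=V−Δ·S=55.3571
Node (0,0) S=73.0000: V=(p*·2.4936+(1−p*)·13.1077)/1.06=4.8558; Δ=(2.4936−13.1077)/(81.0300−66.4300)=-0.7270; B=V−Δ·S=57.9266
Verification: the root portfolio costs Δ(0,0)·S0 + B(0,0) = 4.8558, matching V0.

(0,0): Delta=-0.7270 Bond=57.9266
(1,0): Delta=-1.0000 Bond=79.5377
(1,1): Delta=-0.6524 Bond=55.3571
V0=4.8558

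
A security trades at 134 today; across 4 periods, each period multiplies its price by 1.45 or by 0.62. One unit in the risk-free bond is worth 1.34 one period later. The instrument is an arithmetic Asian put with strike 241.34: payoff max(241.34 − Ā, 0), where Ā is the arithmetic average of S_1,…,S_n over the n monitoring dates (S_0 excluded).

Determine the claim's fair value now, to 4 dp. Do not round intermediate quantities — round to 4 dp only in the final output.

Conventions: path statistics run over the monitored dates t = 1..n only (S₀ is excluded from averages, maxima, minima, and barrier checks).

price = 7.3908

With p* = (R−d)/(u−d) = 0.8675, sum probability × payoff across the paths and divide by R^4.
Enumerate all 2^4 = 16 price paths (U = up ×1.45, D = down ×0.62); each path with k up-moves has probability p*^k·(1−p*)^(4−k).
DDDD: Ā=46.5815, payoff=194.7585, prob=0.000309
UDDD: Ā=108.9405, payoff=132.3995, prob=0.002019
DUDD: Ā=81.1355, payoff=160.2045, prob=0.002019
UUDD: Ā=189.7524, payoff=51.5876, prob=0.013217
DDUD: Ā=63.8964, payoff=177.4436, prob=0.002019
UDUD: Ā=149.4352, payoff=91.9048, prob=0.013217
DUUD: Ā=121.6302, payoff=119.7098, prob=0.013217
UUUD: Ā=284.4576, payoff=0.0000, prob=0.086512
DDDU: Ā=53.2082, payoff=188.1318, prob=0.002019
UDDU: Ā=124.4385, payoff=116.9015, prob=0.013217
DUDU: Ā=96.6335, payoff=144.7065, prob=0.013217
UUDU: Ā=225.9976, payoff=15.3424, prob=0.086512
DDUU: Ā=79.3944, payoff=161.9456, prob=0.013217
UDUU: Ā=185.6804, payoff=55.6596, prob=0.086512
DUUU: Ā=157.8754, payoff=83.4646, prob=0.086512
UUUU: Ā=369.2246, payoff=0.0000, prob=0.566262
Price = Σ prob·payoff / R^4 = 23.829361 / 3.224179 = 7.3908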